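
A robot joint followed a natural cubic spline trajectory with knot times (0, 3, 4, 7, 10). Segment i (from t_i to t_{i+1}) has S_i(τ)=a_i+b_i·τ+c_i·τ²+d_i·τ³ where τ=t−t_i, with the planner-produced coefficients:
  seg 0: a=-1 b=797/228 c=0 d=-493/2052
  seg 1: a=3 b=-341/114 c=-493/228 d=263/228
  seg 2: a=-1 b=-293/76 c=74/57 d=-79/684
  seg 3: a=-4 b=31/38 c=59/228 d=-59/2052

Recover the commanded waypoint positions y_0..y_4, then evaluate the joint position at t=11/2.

y_0 = S_0(0) = a_0 = -1
y_1 = S_1(0) = a_1 = 3
y_2 = S_2(0) = a_2 = -1
y_3 = S_3(0) = a_3 = -4
y_4 = S_3(3) = 0
t_q=11/2 is in segment 2 (τ=3/2); S_2(τ)=-2585/608

y_0=-1 y_1=3 y_2=-1 y_3=-4 y_4=0
S(11/2) = -2585/608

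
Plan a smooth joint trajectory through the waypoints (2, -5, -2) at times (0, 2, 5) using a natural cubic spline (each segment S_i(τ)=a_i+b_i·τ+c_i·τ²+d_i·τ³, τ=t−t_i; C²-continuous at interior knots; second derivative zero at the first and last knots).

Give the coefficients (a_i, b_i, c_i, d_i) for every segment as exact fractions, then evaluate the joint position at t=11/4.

Δ: Δ0=-7/2, Δ1=1
row 1: diag=10, rhs=27; c'=3/10, d'=27/10
back: M1=27/10
M: M0=0, M1=27/10, M2=0
seg 0: a=2, c=M0/2=0, d=(M1−M0)/(6·2)=9/40, b=Δ0−h0·(2M0+M1)/6=-22/5
seg 1: a=-5, c=M1/2=27/20, d=(M2−M1)/(6·3)=-3/20, b=Δ1−h1·(2M1+M2)/6=-17/10
t_q=11/4 → seg 1, τ=3/4; S=-5+-17/10·τ+27/20·τ²+-3/20·τ³=-7141/1280

  seg 0: a=2 b=-22/5 c=0 d=9/40
  seg 1: a=-5 b=-17/10 c=27/20 d=-3/20
S(11/4) = -7141/1280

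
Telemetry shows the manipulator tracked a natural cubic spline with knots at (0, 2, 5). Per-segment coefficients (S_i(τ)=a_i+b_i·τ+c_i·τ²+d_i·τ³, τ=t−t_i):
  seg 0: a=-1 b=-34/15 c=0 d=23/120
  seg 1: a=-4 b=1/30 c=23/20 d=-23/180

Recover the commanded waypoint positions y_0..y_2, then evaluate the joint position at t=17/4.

y_0 = S_0(0) = a_0 = -1
y_1 = S_1(0) = a_1 = -4
y_2 = S_1(3) = 3
t_q=17/4 is in segment 1 (τ=9/4); S_1(τ)=113/256

y_0=-1 y_1=-4 y_2=3
S(17/4) = 113/256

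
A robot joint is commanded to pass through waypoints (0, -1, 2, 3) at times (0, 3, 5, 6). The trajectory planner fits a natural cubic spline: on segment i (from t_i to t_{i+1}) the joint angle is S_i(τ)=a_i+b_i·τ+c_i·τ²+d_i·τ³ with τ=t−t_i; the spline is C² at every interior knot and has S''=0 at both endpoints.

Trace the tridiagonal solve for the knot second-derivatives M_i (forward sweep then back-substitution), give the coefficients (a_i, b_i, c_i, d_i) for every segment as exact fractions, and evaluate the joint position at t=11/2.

Δ: Δ0=-1/3, Δ1=3/2, Δ2=1
row 1: diag=10, rhs=11; c'=1/5, d'=11/10
row 2: denom=6−2·1/5=28/5; d'=(-3−2·11/10)/(28/5)=-13/14
back: M2=-13/14
back: M1=11/10−1/5·-13/14=9/7
M: M0=0, M1=9/7, M2=-13/14, M3=0
seg 0: a=0, c=M0/2=0, d=(M1−M0)/(6·3)=1/14, b=Δ0−h0·(2M0+M1)/6=-41/42
seg 1: a=-1, c=M1/2=9/14, d=(M2−M1)/(6·2)=-31/168, b=Δ1−h1·(2M1+M2)/6=20/21
seg 2: a=2, c=M2/2=-13/28, d=(M3−M2)/(6·1)=13/84, b=Δ2−h2·(2M2+M3)/6=55/42
t_q=11/2 → seg 2, τ=1/2; S=2+55/42·τ+-13/28·τ²+13/84·τ³=573/224

  seg 0: a=0 b=-41/42 c=0 d=1/14
  seg 1: a=-1 b=20/21 c=9/14 d=-31/168
  seg 2: a=2 b=55/42 c=-13/28 d=13/84
S(11/2) = 573/224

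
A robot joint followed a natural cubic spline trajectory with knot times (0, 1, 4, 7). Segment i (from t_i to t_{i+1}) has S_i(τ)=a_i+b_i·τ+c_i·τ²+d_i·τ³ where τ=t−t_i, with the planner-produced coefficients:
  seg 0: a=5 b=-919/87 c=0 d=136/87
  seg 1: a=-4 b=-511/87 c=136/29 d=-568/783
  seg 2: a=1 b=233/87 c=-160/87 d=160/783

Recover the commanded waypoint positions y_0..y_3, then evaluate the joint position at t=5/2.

y_0 = S_0(0) = a_0 = 5
y_1 = S_1(0) = a_1 = -4
y_2 = S_2(0) = a_2 = 1
y_3 = S_2(3) = -2
t_q=5/2 is in segment 1 (τ=3/2); S_1(τ)=-273/58

y_0=5 y_1=-4 y_2=1 y_3=-2
S(5/2) = -273/58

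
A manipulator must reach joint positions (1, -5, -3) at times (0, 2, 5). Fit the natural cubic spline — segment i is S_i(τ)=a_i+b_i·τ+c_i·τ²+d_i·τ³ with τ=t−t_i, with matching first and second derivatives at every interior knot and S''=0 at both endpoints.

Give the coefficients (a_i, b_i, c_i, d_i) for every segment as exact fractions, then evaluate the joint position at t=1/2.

Δ: Δ0=-3, Δ1=2/3
row 1: diag=10, rhs=22; c'=3/10, d'=11/5
back: M1=11/5
M: M0=0, M1=11/5, M2=0
seg 0: a=1, c=M0/2=0, d=(M1−M0)/(6·2)=11/60, b=Δ0−h0·(2M0+M1)/6=-56/15
seg 1: a=-5, c=M1/2=11/10, d=(M2−M1)/(6·3)=-11/90, b=Δ1−h1·(2M1+M2)/6=-23/15
t_q=1/2 → seg 0, τ=1/2; S=1+-56/15·τ+0·τ²+11/60·τ³=-27/32

  seg 0: a=1 b=-56/15 c=0 d=11/60
  seg 1: a=-5 b=-23/15 c=11/10 d=-11/90
S(1/2) = -27/32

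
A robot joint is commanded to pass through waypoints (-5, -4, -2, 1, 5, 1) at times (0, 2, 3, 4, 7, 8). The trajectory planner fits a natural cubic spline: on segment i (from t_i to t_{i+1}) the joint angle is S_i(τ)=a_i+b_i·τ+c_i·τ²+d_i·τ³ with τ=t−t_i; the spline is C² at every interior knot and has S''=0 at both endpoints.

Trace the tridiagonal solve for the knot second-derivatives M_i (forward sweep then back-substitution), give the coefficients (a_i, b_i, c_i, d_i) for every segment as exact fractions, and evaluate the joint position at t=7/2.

Δ: Δ0=1/2, Δ1=2, Δ2=3, Δ3=4/3, Δ4=-4
row 1: diag=6, rhs=9; c'=1/6, d'=3/2
row 2: denom=4−1·1/6=23/6; d'=(6−1·3/2)/(23/6)=27/23
row 3: denom=8−1·6/23=178/23; d'=(-10−1·27/23)/(178/23)=-257/178
row 4: denom=8−3·69/178=1217/178; d'=(-32−3·-257/178)/(1217/178)=-4925/1217
back: M4=-4925/1217
back: M3=-257/178−69/178·-4925/1217=152/1217
back: M2=27/23−6/23·152/1217=1389/1217
back: M1=3/2−1/6·1389/1217=1594/1217
M: M0=0, M1=1594/1217, M2=1389/1217, M3=152/1217, M4=-4925/1217, M5=0
seg 0: a=-5, c=M0/2=0, d=(M1−M0)/(6·2)=797/7302, b=Δ0−h0·(2M0+M1)/6=463/7302
seg 1: a=-4, c=M1/2=797/1217, d=(M2−M1)/(6·1)=-205/7302, b=Δ1−h1·(2M1+M2)/6=10027/7302
seg 2: a=-2, c=M2/2=1389/2434, d=(M3−M2)/(6·1)=-1237/7302, b=Δ2−h2·(2M2+M3)/6=9488/3651
seg 3: a=1, c=M3/2=76/1217, d=(M4−M3)/(6·3)=-5077/21906, b=Δ3−h3·(2M3+M4)/6=23599/7302
seg 4: a=5, c=M4/2=-4925/2434, d=(M5−M4)/(6·1)=4925/7302, b=Δ4−h4·(2M4+M5)/6=-9679/3651
t_q=7/2 → seg 2, τ=1/2; S=-2+9488/3651·τ+1389/2434·τ²+-1237/7302·τ³=-11277/19472

  seg 0: a=-5 b=463/7302 c=0 d=797/7302
  seg 1: a=-4 b=10027/7302 c=797/1217 d=-205/7302
  seg 2: a=-2 b=9488/3651 c=1389/2434 d=-1237/7302
  seg 3: a=1 b=23599/7302 c=76/1217 d=-5077/21906
  seg 4: a=5 b=-9679/3651 c=-4925/2434 d=4925/7302
S(7/2) = -11277/19472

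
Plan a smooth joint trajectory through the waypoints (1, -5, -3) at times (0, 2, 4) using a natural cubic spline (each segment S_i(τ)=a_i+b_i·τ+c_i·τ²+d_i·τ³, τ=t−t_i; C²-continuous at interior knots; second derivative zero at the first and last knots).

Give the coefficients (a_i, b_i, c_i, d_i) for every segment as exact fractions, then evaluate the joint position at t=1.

  seg 0: a=1 b=-4 c=0 d=1/4
  seg 1: a=-5 b=-1 c=3/2 d=-1/4
S(1) = -11/4

Δ: Δ0=-3, Δ1=1
row 1: diag=8, rhs=24; c'=1/4, d'=3
back: M1=3
M: M0=0, M1=3, M2=0
seg 0: a=1, c=M0/2=0, d=(M1−M0)/(6·2)=1/4, b=Δ0−h0·(2M0+M1)/6=-4
seg 1: a=-5, c=M1/2=3/2, d=(M2−M1)/(6·2)=-1/4, b=Δ1−h1·(2M1+M2)/6=-1
t_q=1 → seg 0, τ=1; S=1+-4·τ+0·τ²+1/4·τ³=-11/4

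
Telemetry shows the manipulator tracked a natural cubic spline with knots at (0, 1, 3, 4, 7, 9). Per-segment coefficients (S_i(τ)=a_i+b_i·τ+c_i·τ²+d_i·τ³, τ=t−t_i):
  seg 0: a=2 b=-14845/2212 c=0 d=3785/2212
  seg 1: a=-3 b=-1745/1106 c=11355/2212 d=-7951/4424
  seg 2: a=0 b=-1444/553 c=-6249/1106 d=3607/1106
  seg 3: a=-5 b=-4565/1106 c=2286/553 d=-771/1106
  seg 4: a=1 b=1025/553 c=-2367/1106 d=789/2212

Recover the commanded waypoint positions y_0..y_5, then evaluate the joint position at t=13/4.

y_0=2 y_1=-3 y_2=0 y_3=-5 y_4=1 y_5=-1
S(13/4) = -67597/70784

y_0 = S_0(0) = a_0 = 2
y_1 = S_1(0) = a_1 = -3
y_2 = S_2(0) = a_2 = 0
y_3 = S_3(0) = a_3 = -5
y_4 = S_4(0) = a_4 = 1
y_5 = S_4(2) = -1
t_q=13/4 is in segment 2 (τ=1/4); S_2(τ)=-67597/70784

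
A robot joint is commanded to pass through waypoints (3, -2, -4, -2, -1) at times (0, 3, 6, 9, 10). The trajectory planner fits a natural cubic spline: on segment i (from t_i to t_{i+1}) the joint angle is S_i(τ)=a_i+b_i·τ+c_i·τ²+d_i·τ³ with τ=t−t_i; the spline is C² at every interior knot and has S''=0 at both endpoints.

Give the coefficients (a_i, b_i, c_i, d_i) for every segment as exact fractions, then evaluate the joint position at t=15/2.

  seg 0: a=3 b=-299/162 c=0 d=29/1458
  seg 1: a=-2 b=-106/81 c=29/162 d=17/1458
  seg 2: a=-4 b=13/162 c=23/81 d=-43/1458
  seg 3: a=-2 b=80/81 c=1/54 d=-1/162
S(15/2) = -481/144

Δ: Δ0=-5/3, Δ1=-2/3, Δ2=2/3, Δ3=1
row 1: diag=12, rhs=6; c'=1/4, d'=1/2
row 2: denom=12−3·1/4=45/4; d'=(8−3·1/2)/(45/4)=26/45
row 3: denom=8−3·4/15=36/5; d'=(2−3·26/45)/(36/5)=1/27
back: M3=1/27
back: M2=26/45−4/15·1/27=46/81
back: M1=1/2−1/4·46/81=29/81
M: M0=0, M1=29/81, M2=46/81, M3=1/27, M4=0
seg 0: a=3, c=M0/2=0, d=(M1−M0)/(6·3)=29/1458, b=Δ0−h0·(2M0+M1)/6=-299/162
seg 1: a=-2, c=M1/2=29/162, d=(M2−M1)/(6·3)=17/1458, b=Δ1−h1·(2M1+M2)/6=-106/81
seg 2: a=-4, c=M2/2=23/81, d=(M3−M2)/(6·3)=-43/1458, b=Δ2−h2·(2M2+M3)/6=13/162
seg 3: a=-2, c=M3/2=1/54, d=(M4−M3)/(6·1)=-1/162, b=Δ3−h3·(2M3+M4)/6=80/81
t_q=15/2 → seg 2, τ=3/2; S=-4+13/162·τ+23/81·τ²+-43/1458·τ³=-481/144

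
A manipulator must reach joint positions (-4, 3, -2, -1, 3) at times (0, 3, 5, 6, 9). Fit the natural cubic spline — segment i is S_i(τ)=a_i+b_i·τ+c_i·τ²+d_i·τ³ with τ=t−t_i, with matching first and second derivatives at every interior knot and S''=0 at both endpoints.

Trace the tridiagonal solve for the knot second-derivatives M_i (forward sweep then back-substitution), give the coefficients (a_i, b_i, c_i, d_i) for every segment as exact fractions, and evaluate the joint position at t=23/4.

Δ: Δ0=7/3, Δ1=-5/2, Δ2=1, Δ3=4/3
row 1: diag=10, rhs=-29; c'=1/5, d'=-29/10
row 2: denom=6−2·1/5=28/5; d'=(21−2·-29/10)/(28/5)=67/14
row 3: denom=8−1·5/28=219/28; d'=(2−1·67/14)/(219/28)=-26/73
back: M3=-26/73
back: M2=67/14−5/28·-26/73=354/73
back: M1=-29/10−1/5·354/73=-565/146
M: M0=0, M1=-565/146, M2=354/73, M3=-26/73, M4=0
seg 0: a=-4, c=M0/2=0, d=(M1−M0)/(6·3)=-565/2628, b=Δ0−h0·(2M0+M1)/6=3739/876
seg 1: a=3, c=M1/2=-565/292, d=(M2−M1)/(6·2)=1273/1752, b=Δ1−h1·(2M1+M2)/6=-673/438
seg 2: a=-2, c=M2/2=177/73, d=(M3−M2)/(6·1)=-190/219, b=Δ2−h2·(2M2+M3)/6=-122/219
seg 3: a=-1, c=M3/2=-13/73, d=(M4−M3)/(6·3)=13/657, b=Δ3−h3·(2M3+M4)/6=370/219
t_q=23/4 → seg 2, τ=3/4; S=-2+-122/219·τ+177/73·τ²+-190/219·τ³=-3317/2336

  seg 0: a=-4 b=3739/876 c=0 d=-565/2628
  seg 1: a=3 b=-673/438 c=-565/292 d=1273/1752
  seg 2: a=-2 b=-122/219 c=177/73 d=-190/219
  seg 3: a=-1 b=370/219 c=-13/73 d=13/657
S(23/4) = -3317/2336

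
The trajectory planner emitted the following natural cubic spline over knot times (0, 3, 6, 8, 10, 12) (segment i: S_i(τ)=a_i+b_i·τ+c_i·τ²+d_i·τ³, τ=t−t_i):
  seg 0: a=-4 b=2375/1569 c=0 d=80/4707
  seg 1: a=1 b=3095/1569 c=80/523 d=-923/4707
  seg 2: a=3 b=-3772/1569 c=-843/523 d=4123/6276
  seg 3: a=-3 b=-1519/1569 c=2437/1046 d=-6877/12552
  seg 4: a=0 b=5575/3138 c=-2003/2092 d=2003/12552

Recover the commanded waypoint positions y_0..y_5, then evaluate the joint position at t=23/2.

y_0 = S_0(0) = a_0 = -4
y_1 = S_1(0) = a_1 = 1
y_2 = S_2(0) = a_2 = 3
y_3 = S_3(0) = a_3 = -3
y_4 = S_4(0) = a_4 = 0
y_5 = S_4(2) = 1
t_q=23/2 is in segment 4 (τ=3/2); S_4(τ)=35119/33472

y_0=-4 y_1=1 y_2=3 y_3=-3 y_4=0 y_5=1
S(23/2) = 35119/33472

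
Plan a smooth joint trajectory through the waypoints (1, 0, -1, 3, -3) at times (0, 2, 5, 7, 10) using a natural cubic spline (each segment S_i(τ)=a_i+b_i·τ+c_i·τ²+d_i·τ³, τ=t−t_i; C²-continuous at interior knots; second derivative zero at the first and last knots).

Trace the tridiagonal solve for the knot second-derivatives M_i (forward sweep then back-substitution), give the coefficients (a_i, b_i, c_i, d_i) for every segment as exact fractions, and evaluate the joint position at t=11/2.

  seg 0: a=1 b=-93/290 c=0 d=-13/290
  seg 1: a=0 b=-249/290 c=-39/145 d=1159/7830
  seg 2: a=-1 b=221/145 c=185/174 d=-359/870
  seg 3: a=3 b=359/435 c=-1229/870 d=1229/7830
S(11/2) = -11/464

Δ: Δ0=-1/2, Δ1=-1/3, Δ2=2, Δ3=-2
row 1: diag=10, rhs=1; c'=3/10, d'=1/10
row 2: denom=10−3·3/10=91/10; d'=(14−3·1/10)/(91/10)=137/91
row 3: denom=10−2·20/91=870/91; d'=(-24−2·137/91)/(870/91)=-1229/435
back: M3=-1229/435
back: M2=137/91−20/91·-1229/435=185/87
back: M1=1/10−3/10·185/87=-78/145
M: M0=0, M1=-78/145, M2=185/87, M3=-1229/435, M4=0
seg 0: a=1, c=M0/2=0, d=(M1−M0)/(6·2)=-13/290, b=Δ0−h0·(2M0+M1)/6=-93/290
seg 1: a=0, c=M1/2=-39/145, d=(M2−M1)/(6·3)=1159/7830, b=Δ1−h1·(2M1+M2)/6=-249/290
seg 2: a=-1, c=M2/2=185/174, d=(M3−M2)/(6·2)=-359/870, b=Δ2−h2·(2M2+M3)/6=221/145
seg 3: a=3, c=M3/2=-1229/870, d=(M4−M3)/(6·3)=1229/7830, b=Δ3−h3·(2M3+M4)/6=359/435
t_q=11/2 → seg 2, τ=1/2; S=-1+221/145·τ+185/174·τ²+-359/870·τ³=-11/464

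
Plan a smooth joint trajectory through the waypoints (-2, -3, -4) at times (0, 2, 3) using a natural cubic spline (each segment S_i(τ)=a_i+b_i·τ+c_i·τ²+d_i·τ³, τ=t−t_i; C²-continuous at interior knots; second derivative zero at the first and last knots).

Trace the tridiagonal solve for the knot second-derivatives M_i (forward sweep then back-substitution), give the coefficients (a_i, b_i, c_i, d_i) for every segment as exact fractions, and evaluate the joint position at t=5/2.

Δ: Δ0=-1/2, Δ1=-1
row 1: diag=6, rhs=-3; c'=1/6, d'=-1/2
back: M1=-1/2
M: M0=0, M1=-1/2, M2=0
seg 0: a=-2, c=M0/2=0, d=(M1−M0)/(6·2)=-1/24, b=Δ0−h0·(2M0+M1)/6=-1/3
seg 1: a=-3, c=M1/2=-1/4, d=(M2−M1)/(6·1)=1/12, b=Δ1−h1·(2M1+M2)/6=-5/6
t_q=5/2 → seg 1, τ=1/2; S=-3+-5/6·τ+-1/4·τ²+1/12·τ³=-111/32

  seg 0: a=-2 b=-1/3 c=0 d=-1/24
  seg 1: a=-3 b=-5/6 c=-1/4 d=1/12
S(5/2) = -111/32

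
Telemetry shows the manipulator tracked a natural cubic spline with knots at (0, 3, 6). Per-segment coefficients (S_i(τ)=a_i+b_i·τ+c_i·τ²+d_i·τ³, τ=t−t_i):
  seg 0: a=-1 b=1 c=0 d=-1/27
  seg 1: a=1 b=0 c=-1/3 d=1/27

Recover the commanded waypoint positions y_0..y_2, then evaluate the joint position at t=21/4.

y_0 = S_0(0) = a_0 = -1
y_1 = S_1(0) = a_1 = 1
y_2 = S_1(3) = -1
t_q=21/4 is in segment 1 (τ=9/4); S_1(τ)=-17/64

y_0=-1 y_1=1 y_2=-1
S(21/4) = -17/64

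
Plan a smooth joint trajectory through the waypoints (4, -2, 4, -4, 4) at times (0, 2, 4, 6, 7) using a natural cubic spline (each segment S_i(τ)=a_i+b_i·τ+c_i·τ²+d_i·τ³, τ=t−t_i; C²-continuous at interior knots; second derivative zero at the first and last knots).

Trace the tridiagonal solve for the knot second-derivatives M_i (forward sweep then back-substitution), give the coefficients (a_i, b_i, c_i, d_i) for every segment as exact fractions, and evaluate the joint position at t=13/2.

Δ: Δ0=-3, Δ1=3, Δ2=-4, Δ3=8
row 1: diag=8, rhs=36; c'=1/4, d'=9/2
row 2: denom=8−2·1/4=15/2; d'=(-42−2·9/2)/(15/2)=-34/5
row 3: denom=6−2·4/15=82/15; d'=(72−2·-34/5)/(82/15)=642/41
back: M3=642/41
back: M2=-34/5−4/15·642/41=-450/41
back: M1=9/2−1/4·-450/41=297/41
M: M0=0, M1=297/41, M2=-450/41, M3=642/41, M4=0
seg 0: a=4, c=M0/2=0, d=(M1−M0)/(6·2)=99/164, b=Δ0−h0·(2M0+M1)/6=-222/41
seg 1: a=-2, c=M1/2=297/82, d=(M2−M1)/(6·2)=-249/164, b=Δ1−h1·(2M1+M2)/6=75/41
seg 2: a=4, c=M2/2=-225/41, d=(M3−M2)/(6·2)=91/41, b=Δ2−h2·(2M2+M3)/6=-78/41
seg 3: a=-4, c=M3/2=321/41, d=(M4−M3)/(6·1)=-107/41, b=Δ3−h3·(2M3+M4)/6=114/41
t_q=13/2 → seg 3, τ=1/2; S=-4+114/41·τ+321/41·τ²+-107/41·τ³=-321/328

  seg 0: a=4 b=-222/41 c=0 d=99/164
  seg 1: a=-2 b=75/41 c=297/82 d=-249/164
  seg 2: a=4 b=-78/41 c=-225/41 d=91/41
  seg 3: a=-4 b=114/41 c=321/41 d=-107/41
S(13/2) = -321/328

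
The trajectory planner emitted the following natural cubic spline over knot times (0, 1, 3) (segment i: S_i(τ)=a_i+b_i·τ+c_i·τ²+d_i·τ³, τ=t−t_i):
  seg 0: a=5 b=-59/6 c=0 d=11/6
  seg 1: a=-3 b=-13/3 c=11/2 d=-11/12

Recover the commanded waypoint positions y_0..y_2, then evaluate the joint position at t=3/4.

y_0=5 y_1=-3 y_2=3
S(3/4) = -205/128

y_0 = S_0(0) = a_0 = 5
y_1 = S_1(0) = a_1 = -3
y_2 = S_1(2) = 3
t_q=3/4 is in segment 0 (τ=3/4); S_0(τ)=-205/128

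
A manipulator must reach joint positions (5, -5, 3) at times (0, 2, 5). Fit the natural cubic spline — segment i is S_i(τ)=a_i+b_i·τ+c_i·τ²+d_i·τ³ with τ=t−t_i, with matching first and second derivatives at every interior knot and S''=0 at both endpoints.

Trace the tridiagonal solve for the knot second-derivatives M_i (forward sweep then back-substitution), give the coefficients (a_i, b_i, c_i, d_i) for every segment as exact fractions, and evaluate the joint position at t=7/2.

Δ: Δ0=-5, Δ1=8/3
row 1: diag=10, rhs=46; c'=3/10, d'=23/5
back: M1=23/5
M: M0=0, M1=23/5, M2=0
seg 0: a=5, c=M0/2=0, d=(M1−M0)/(6·2)=23/60, b=Δ0−h0·(2M0+M1)/6=-98/15
seg 1: a=-5, c=M1/2=23/10, d=(M2−M1)/(6·3)=-23/90, b=Δ1−h1·(2M1+M2)/6=-29/15
t_q=7/2 → seg 1, τ=3/2; S=-5+-29/15·τ+23/10·τ²+-23/90·τ³=-287/80

  seg 0: a=5 b=-98/15 c=0 d=23/60
  seg 1: a=-5 b=-29/15 c=23/10 d=-23/90
S(7/2) = -287/80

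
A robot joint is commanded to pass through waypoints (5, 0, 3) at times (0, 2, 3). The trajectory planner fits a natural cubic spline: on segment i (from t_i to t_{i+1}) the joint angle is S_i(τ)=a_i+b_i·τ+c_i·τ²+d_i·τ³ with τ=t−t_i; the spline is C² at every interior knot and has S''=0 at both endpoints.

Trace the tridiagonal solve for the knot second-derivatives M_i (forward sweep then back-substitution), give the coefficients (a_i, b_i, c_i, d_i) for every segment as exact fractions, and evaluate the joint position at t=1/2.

  seg 0: a=5 b=-13/3 c=0 d=11/24
  seg 1: a=0 b=7/6 c=11/4 d=-11/12
S(1/2) = 185/64

Δ: Δ0=-5/2, Δ1=3
row 1: diag=6, rhs=33; c'=1/6, d'=11/2
back: M1=11/2
M: M0=0, M1=11/2, M2=0
seg 0: a=5, c=M0/2=0, d=(M1−M0)/(6·2)=11/24, b=Δ0−h0·(2M0+M1)/6=-13/3
seg 1: a=0, c=M1/2=11/4, d=(M2−M1)/(6·1)=-11/12, b=Δ1−h1·(2M1+M2)/6=7/6
t_q=1/2 → seg 0, τ=1/2; S=5+-13/3·τ+0·τ²+11/24·τ³=185/64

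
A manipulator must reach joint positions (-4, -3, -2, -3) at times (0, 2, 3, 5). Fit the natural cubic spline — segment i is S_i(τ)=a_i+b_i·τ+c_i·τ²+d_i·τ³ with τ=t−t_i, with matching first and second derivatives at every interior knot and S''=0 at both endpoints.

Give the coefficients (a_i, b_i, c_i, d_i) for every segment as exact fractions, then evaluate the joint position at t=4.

Δ: Δ0=1/2, Δ1=1, Δ2=-1/2
row 1: diag=6, rhs=3; c'=1/6, d'=1/2
row 2: denom=6−1·1/6=35/6; d'=(-9−1·1/2)/(35/6)=-57/35
back: M2=-57/35
back: M1=1/2−1/6·-57/35=27/35
M: M0=0, M1=27/35, M2=-57/35, M3=0
seg 0: a=-4, c=M0/2=0, d=(M1−M0)/(6·2)=9/140, b=Δ0−h0·(2M0+M1)/6=17/70
seg 1: a=-3, c=M1/2=27/70, d=(M2−M1)/(6·1)=-2/5, b=Δ1−h1·(2M1+M2)/6=71/70
seg 2: a=-2, c=M2/2=-57/70, d=(M3−M2)/(6·2)=19/140, b=Δ2−h2·(2M2+M3)/6=41/70
t_q=4 → seg 2, τ=1; S=-2+41/70·τ+-57/70·τ²+19/140·τ³=-293/140

  seg 0: a=-4 b=17/70 c=0 d=9/140
  seg 1: a=-3 b=71/70 c=27/70 d=-2/5
  seg 2: a=-2 b=41/70 c=-57/70 d=19/140
S(4) = -293/140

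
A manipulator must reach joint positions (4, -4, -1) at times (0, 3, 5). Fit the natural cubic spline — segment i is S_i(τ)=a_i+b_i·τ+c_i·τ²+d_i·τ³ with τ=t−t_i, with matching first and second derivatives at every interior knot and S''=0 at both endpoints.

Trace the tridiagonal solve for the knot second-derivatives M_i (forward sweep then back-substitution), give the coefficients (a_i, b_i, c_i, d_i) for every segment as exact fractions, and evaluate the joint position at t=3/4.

Δ: Δ0=-8/3, Δ1=3/2
row 1: diag=10, rhs=25; c'=1/5, d'=5/2
back: M1=5/2
M: M0=0, M1=5/2, M2=0
seg 0: a=4, c=M0/2=0, d=(M1−M0)/(6·3)=5/36, b=Δ0−h0·(2M0+M1)/6=-47/12
seg 1: a=-4, c=M1/2=5/4, d=(M2−M1)/(6·2)=-5/24, b=Δ1−h1·(2M1+M2)/6=-1/6
t_q=3/4 → seg 0, τ=3/4; S=4+-47/12·τ+0·τ²+5/36·τ³=287/256

  seg 0: a=4 b=-47/12 c=0 d=5/36
  seg 1: a=-4 b=-1/6 c=5/4 d=-5/24
S(3/4) = 287/256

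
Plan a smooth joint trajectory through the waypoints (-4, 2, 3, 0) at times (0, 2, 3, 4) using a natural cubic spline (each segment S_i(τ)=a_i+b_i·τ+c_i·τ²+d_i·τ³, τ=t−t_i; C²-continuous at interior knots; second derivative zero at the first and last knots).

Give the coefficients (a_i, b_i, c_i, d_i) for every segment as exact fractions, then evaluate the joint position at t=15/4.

  seg 0: a=-4 b=77/23 c=0 d=-2/23
  seg 1: a=2 b=53/23 c=-12/23 d=-18/23
  seg 2: a=3 b=-25/23 c=-66/23 d=22/23
S(15/4) = 717/736

Δ: Δ0=3, Δ1=1, Δ2=-3
row 1: diag=6, rhs=-12; c'=1/6, d'=-2
row 2: denom=4−1·1/6=23/6; d'=(-24−1·-2)/(23/6)=-132/23
back: M2=-132/23
back: M1=-2−1/6·-132/23=-24/23
M: M0=0, M1=-24/23, M2=-132/23, M3=0
seg 0: a=-4, c=M0/2=0, d=(M1−M0)/(6·2)=-2/23, b=Δ0−h0·(2M0+M1)/6=77/23
seg 1: a=2, c=M1/2=-12/23, d=(M2−M1)/(6·1)=-18/23, b=Δ1−h1·(2M1+M2)/6=53/23
seg 2: a=3, c=M2/2=-66/23, d=(M3−M2)/(6·1)=22/23, b=Δ2−h2·(2M2+M3)/6=-25/23
t_q=15/4 → seg 2, τ=3/4; S=3+-25/23·τ+-66/23·τ²+22/23·τ³=717/736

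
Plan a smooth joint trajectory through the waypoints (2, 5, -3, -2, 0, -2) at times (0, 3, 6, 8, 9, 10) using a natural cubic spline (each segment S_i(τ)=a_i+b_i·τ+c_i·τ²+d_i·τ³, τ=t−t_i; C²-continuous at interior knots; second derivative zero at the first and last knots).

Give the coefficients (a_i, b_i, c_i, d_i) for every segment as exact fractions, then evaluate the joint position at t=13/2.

Δ: Δ0=1, Δ1=-8/3, Δ2=1/2, Δ3=2, Δ4=-2
row 1: diag=12, rhs=-22; c'=1/4, d'=-11/6
row 2: denom=10−3·1/4=37/4; d'=(19−3·-11/6)/(37/4)=98/37
row 3: denom=6−2·8/37=206/37; d'=(9−2·98/37)/(206/37)=137/206
row 4: denom=4−1·37/206=787/206; d'=(-24−1·137/206)/(787/206)=-5081/787
back: M4=-5081/787
back: M3=137/206−37/206·-5081/787=1436/787
back: M2=98/37−8/37·1436/787=1774/787
back: M1=-11/6−1/4·1774/787=-5659/2361
M: M0=0, M1=-5659/2361, M2=1774/787, M3=1436/787, M4=-5081/787, M5=0
seg 0: a=2, c=M0/2=0, d=(M1−M0)/(6·3)=-5659/42498, b=Δ0−h0·(2M0+M1)/6=10381/4722
seg 1: a=5, c=M1/2=-5659/4722, d=(M2−M1)/(6·3)=10981/42498, b=Δ1−h1·(2M1+M2)/6=-3298/2361
seg 2: a=-3, c=M2/2=887/787, d=(M3−M2)/(6·2)=-169/4722, b=Δ2−h2·(2M2+M3)/6=-7607/4722
seg 3: a=-2, c=M3/2=718/787, d=(M4−M3)/(6·1)=-6517/4722, b=Δ3−h3·(2M3+M4)/6=11653/4722
seg 4: a=0, c=M4/2=-5081/1574, d=(M5−M4)/(6·1)=5081/4722, b=Δ4−h4·(2M4+M5)/6=359/2361
t_q=13/2 → seg 2, τ=1/2; S=-3+-7607/4722·τ+887/787·τ²+-169/4722·τ³=-44427/12592

  seg 0: a=2 b=10381/4722 c=0 d=-5659/42498
  seg 1: a=5 b=-3298/2361 c=-5659/4722 d=10981/42498
  seg 2: a=-3 b=-7607/4722 c=887/787 d=-169/4722
  seg 3: a=-2 b=11653/4722 c=718/787 d=-6517/4722
  seg 4: a=0 b=359/2361 c=-5081/1574 d=5081/4722
S(13/2) = -44427/12592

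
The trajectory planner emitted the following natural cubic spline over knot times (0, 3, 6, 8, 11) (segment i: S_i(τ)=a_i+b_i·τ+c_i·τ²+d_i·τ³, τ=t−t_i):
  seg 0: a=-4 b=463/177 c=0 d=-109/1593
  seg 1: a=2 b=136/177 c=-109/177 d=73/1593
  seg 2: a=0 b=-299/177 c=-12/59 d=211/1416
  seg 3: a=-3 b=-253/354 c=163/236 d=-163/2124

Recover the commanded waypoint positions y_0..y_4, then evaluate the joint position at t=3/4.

y_0 = S_0(0) = a_0 = -4
y_1 = S_1(0) = a_1 = 2
y_2 = S_2(0) = a_2 = 0
y_3 = S_3(0) = a_3 = -3
y_4 = S_3(3) = -1
t_q=3/4 is in segment 0 (τ=3/4); S_0(τ)=-7805/3776

y_0=-4 y_1=2 y_2=0 y_3=-3 y_4=-1
S(3/4) = -7805/3776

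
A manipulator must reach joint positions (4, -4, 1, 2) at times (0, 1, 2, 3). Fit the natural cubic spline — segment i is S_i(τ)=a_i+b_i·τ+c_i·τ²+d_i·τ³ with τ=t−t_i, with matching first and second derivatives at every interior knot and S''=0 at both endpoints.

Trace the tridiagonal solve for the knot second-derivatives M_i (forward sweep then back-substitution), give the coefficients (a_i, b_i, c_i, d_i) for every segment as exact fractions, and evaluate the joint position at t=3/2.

Δ: Δ0=-8, Δ1=5, Δ2=1
row 1: diag=4, rhs=78; c'=1/4, d'=39/2
row 2: denom=4−1·1/4=15/4; d'=(-24−1·39/2)/(15/4)=-58/5
back: M2=-58/5
back: M1=39/2−1/4·-58/5=112/5
M: M0=0, M1=112/5, M2=-58/5, M3=0
seg 0: a=4, c=M0/2=0, d=(M1−M0)/(6·1)=56/15, b=Δ0−h0·(2M0+M1)/6=-176/15
seg 1: a=-4, c=M1/2=56/5, d=(M2−M1)/(6·1)=-17/3, b=Δ1−h1·(2M1+M2)/6=-8/15
seg 2: a=1, c=M2/2=-29/5, d=(M3−M2)/(6·1)=29/15, b=Δ2−h2·(2M2+M3)/6=73/15
t_q=3/2 → seg 1, τ=1/2; S=-4+-8/15·τ+56/5·τ²+-17/3·τ³=-87/40

  seg 0: a=4 b=-176/15 c=0 d=56/15
  seg 1: a=-4 b=-8/15 c=56/5 d=-17/3
  seg 2: a=1 b=73/15 c=-29/5 d=29/15
S(3/2) = -87/40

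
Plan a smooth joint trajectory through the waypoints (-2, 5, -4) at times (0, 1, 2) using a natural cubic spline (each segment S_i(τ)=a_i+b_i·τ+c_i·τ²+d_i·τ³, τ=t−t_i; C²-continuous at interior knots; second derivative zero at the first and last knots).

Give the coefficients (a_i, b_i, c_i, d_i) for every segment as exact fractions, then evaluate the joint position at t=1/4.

Δ: Δ0=7, Δ1=-9
row 1: diag=4, rhs=-96; c'=1/4, d'=-24
back: M1=-24
M: M0=0, M1=-24, M2=0
seg 0: a=-2, c=M0/2=0, d=(M1−M0)/(6·1)=-4, b=Δ0−h0·(2M0+M1)/6=11
seg 1: a=5, c=M1/2=-12, d=(M2−M1)/(6·1)=4, b=Δ1−h1·(2M1+M2)/6=-1
t_q=1/4 → seg 0, τ=1/4; S=-2+11·τ+0·τ²+-4·τ³=11/16

  seg 0: a=-2 b=11 c=0 d=-4
  seg 1: a=5 b=-1 c=-12 d=4
S(1/4) = 11/16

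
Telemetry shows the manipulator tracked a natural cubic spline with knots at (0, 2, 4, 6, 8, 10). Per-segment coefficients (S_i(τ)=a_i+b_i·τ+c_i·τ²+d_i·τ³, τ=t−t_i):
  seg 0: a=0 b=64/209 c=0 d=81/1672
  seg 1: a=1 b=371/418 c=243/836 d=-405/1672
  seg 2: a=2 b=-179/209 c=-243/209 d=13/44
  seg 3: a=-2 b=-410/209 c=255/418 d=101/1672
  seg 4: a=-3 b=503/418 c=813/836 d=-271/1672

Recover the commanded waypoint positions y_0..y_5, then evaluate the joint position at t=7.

y_0 = S_0(0) = a_0 = 0
y_1 = S_1(0) = a_1 = 1
y_2 = S_2(0) = a_2 = 2
y_3 = S_3(0) = a_3 = -2
y_4 = S_4(0) = a_4 = -3
y_5 = S_4(2) = 2
t_q=7 is in segment 3 (τ=1); S_3(τ)=-5503/1672

y_0=0 y_1=1 y_2=2 y_3=-2 y_4=-3 y_5=2
S(7) = -5503/1672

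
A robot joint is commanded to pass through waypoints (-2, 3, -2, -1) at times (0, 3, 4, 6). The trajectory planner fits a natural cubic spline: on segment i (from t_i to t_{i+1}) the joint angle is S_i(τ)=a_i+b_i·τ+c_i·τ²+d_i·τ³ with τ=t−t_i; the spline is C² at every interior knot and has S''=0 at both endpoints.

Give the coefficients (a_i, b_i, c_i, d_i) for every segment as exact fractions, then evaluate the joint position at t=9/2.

  seg 0: a=-2 b=1289/282 c=0 d=-91/282
  seg 1: a=3 b=-584/141 c=-273/94 d=577/282
  seg 2: a=-2 b=-1075/282 c=152/47 d=-76/141
S(9/2) = -595/188

Δ: Δ0=5/3, Δ1=-5, Δ2=1/2
row 1: diag=8, rhs=-40; c'=1/8, d'=-5
row 2: denom=6−1·1/8=47/8; d'=(33−1·-5)/(47/8)=304/47
back: M2=304/47
back: M1=-5−1/8·304/47=-273/47
M: M0=0, M1=-273/47, M2=304/47, M3=0
seg 0: a=-2, c=M0/2=0, d=(M1−M0)/(6·3)=-91/282, b=Δ0−h0·(2M0+M1)/6=1289/282
seg 1: a=3, c=M1/2=-273/94, d=(M2−M1)/(6·1)=577/282, b=Δ1−h1·(2M1+M2)/6=-584/141
seg 2: a=-2, c=M2/2=152/47, d=(M3−M2)/(6·2)=-76/141, b=Δ2−h2·(2M2+M3)/6=-1075/282
t_q=9/2 → seg 2, τ=1/2; S=-2+-1075/282·τ+152/47·τ²+-76/141·τ³=-595/188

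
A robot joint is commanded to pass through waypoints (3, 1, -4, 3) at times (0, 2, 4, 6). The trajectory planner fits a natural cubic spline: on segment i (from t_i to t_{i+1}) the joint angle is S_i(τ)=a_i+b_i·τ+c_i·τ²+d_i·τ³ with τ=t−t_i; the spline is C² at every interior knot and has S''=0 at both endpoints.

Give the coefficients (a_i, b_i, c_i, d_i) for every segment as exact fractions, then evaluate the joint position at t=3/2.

Δ: Δ0=-1, Δ1=-5/2, Δ2=7/2
row 1: diag=8, rhs=-9; c'=1/4, d'=-9/8
row 2: denom=8−2·1/4=15/2; d'=(36−2·-9/8)/(15/2)=51/10
back: M2=51/10
back: M1=-9/8−1/4·51/10=-12/5
M: M0=0, M1=-12/5, M2=51/10, M3=0
seg 0: a=3, c=M0/2=0, d=(M1−M0)/(6·2)=-1/5, b=Δ0−h0·(2M0+M1)/6=-1/5
seg 1: a=1, c=M1/2=-6/5, d=(M2−M1)/(6·2)=5/8, b=Δ1−h1·(2M1+M2)/6=-13/5
seg 2: a=-4, c=M2/2=51/20, d=(M3−M2)/(6·2)=-17/40, b=Δ2−h2·(2M2+M3)/6=1/10
t_q=3/2 → seg 0, τ=3/2; S=3+-1/5·τ+0·τ²+-1/5·τ³=81/40

  seg 0: a=3 b=-1/5 c=0 d=-1/5
  seg 1: a=1 b=-13/5 c=-6/5 d=5/8
  seg 2: a=-4 b=1/10 c=51/20 d=-17/40
S(3/2) = 81/40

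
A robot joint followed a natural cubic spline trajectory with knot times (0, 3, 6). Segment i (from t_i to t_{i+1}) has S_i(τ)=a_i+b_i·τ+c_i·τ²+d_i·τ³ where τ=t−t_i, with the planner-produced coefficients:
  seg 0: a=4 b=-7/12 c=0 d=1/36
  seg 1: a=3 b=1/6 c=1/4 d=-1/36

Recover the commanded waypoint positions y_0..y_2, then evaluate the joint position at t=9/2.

y_0 = S_0(0) = a_0 = 4
y_1 = S_1(0) = a_1 = 3
y_2 = S_1(3) = 5
t_q=9/2 is in segment 1 (τ=3/2); S_1(τ)=119/32

y_0=4 y_1=3 y_2=5
S(9/2) = 119/32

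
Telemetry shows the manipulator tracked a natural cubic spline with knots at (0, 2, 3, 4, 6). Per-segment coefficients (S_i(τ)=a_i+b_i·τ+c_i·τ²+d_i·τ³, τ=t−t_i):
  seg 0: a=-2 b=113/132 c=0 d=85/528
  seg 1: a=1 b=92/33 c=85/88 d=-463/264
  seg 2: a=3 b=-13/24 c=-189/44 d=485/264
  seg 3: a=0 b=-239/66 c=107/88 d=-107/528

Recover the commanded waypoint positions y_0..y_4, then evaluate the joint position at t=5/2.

y_0=-2 y_1=1 y_2=3 y_3=0 y_4=-4
S(5/2) = 1701/704

y_0 = S_0(0) = a_0 = -2
y_1 = S_1(0) = a_1 = 1
y_2 = S_2(0) = a_2 = 3
y_3 = S_3(0) = a_3 = 0
y_4 = S_3(2) = -4
t_q=5/2 is in segment 1 (τ=1/2); S_1(τ)=1701/704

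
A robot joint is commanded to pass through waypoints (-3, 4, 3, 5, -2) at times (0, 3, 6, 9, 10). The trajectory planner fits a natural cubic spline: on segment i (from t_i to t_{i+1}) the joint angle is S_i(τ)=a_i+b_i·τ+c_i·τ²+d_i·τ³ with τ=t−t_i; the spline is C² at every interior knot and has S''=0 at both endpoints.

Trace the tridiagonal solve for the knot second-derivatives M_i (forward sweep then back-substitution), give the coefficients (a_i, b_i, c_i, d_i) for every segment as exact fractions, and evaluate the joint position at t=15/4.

Δ: Δ0=7/3, Δ1=-1/3, Δ2=2/3, Δ3=-7
row 1: diag=12, rhs=-16; c'=1/4, d'=-4/3
row 2: denom=12−3·1/4=45/4; d'=(6−3·-4/3)/(45/4)=8/9
row 3: denom=8−3·4/15=36/5; d'=(-46−3·8/9)/(36/5)=-365/54
back: M3=-365/54
back: M2=8/9−4/15·-365/54=218/81
back: M1=-4/3−1/4·218/81=-325/162
M: M0=0, M1=-325/162, M2=218/81, M3=-365/54, M4=0
seg 0: a=-3, c=M0/2=0, d=(M1−M0)/(6·3)=-325/2916, b=Δ0−h0·(2M0+M1)/6=1081/324
seg 1: a=4, c=M1/2=-325/324, d=(M2−M1)/(6·3)=761/2916, b=Δ1−h1·(2M1+M2)/6=53/162
seg 2: a=3, c=M2/2=109/81, d=(M3−M2)/(6·3)=-1531/2916, b=Δ2−h2·(2M2+M3)/6=439/324
seg 3: a=5, c=M3/2=-365/108, d=(M4−M3)/(6·1)=365/324, b=Δ3−h3·(2M3+M4)/6=-769/162
t_q=15/4 → seg 1, τ=3/4; S=4+53/162·τ+-325/324·τ²+761/2916·τ³=8735/2304

  seg 0: a=-3 b=1081/324 c=0 d=-325/2916
  seg 1: a=4 b=53/162 c=-325/324 d=761/2916
  seg 2: a=3 b=439/324 c=109/81 d=-1531/2916
  seg 3: a=5 b=-769/162 c=-365/108 d=365/324
S(15/4) = 8735/2304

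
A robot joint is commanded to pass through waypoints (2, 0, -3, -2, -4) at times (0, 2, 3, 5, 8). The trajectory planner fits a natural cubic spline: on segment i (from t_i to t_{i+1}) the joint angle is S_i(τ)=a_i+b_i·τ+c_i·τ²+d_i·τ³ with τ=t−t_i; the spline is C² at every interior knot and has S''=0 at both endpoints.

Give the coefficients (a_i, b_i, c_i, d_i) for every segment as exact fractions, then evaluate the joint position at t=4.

  seg 0: a=2 b=-41/489 c=0 d=-112/489
  seg 1: a=0 b=-1385/489 c=-224/163 d=590/489
  seg 2: a=-3 b=-959/489 c=366/163 d=-1985/3912
  seg 3: a=-2 b=911/978 c=-521/652 d=521/5868
S(4) = -4203/1304

Δ: Δ0=-1, Δ1=-3, Δ2=1/2, Δ3=-2/3
row 1: diag=6, rhs=-12; c'=1/6, d'=-2
row 2: denom=6−1·1/6=35/6; d'=(21−1·-2)/(35/6)=138/35
row 3: denom=10−2·12/35=326/35; d'=(-7−2·138/35)/(326/35)=-521/326
back: M3=-521/326
back: M2=138/35−12/35·-521/326=732/163
back: M1=-2−1/6·732/163=-448/163
M: M0=0, M1=-448/163, M2=732/163, M3=-521/326, M4=0
seg 0: a=2, c=M0/2=0, d=(M1−M0)/(6·2)=-112/489, b=Δ0−h0·(2M0+M1)/6=-41/489
seg 1: a=0, c=M1/2=-224/163, d=(M2−M1)/(6·1)=590/489, b=Δ1−h1·(2M1+M2)/6=-1385/489
seg 2: a=-3, c=M2/2=366/163, d=(M3−M2)/(6·2)=-1985/3912, b=Δ2−h2·(2M2+M3)/6=-959/489
seg 3: a=-2, c=M3/2=-521/652, d=(M4−M3)/(6·3)=521/5868, b=Δ3−h3·(2M3+M4)/6=911/978
t_q=4 → seg 2, τ=1; S=-3+-959/489·τ+366/163·τ²+-1985/3912·τ³=-4203/1304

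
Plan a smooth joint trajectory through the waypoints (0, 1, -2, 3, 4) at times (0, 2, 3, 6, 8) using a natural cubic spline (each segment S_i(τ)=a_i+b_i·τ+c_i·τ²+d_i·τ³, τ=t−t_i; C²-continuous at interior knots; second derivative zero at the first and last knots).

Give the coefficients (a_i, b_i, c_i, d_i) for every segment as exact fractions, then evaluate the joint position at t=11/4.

Δ: Δ0=1/2, Δ1=-3, Δ2=5/3, Δ3=1/2
row 1: diag=6, rhs=-21; c'=1/6, d'=-7/2
row 2: denom=8−1·1/6=47/6; d'=(28−1·-7/2)/(47/6)=189/47
row 3: denom=10−3·18/47=416/47; d'=(-7−3·189/47)/(416/47)=-28/13
back: M3=-28/13
back: M2=189/47−18/47·-28/13=63/13
back: M1=-7/2−1/6·63/13=-56/13
M: M0=0, M1=-56/13, M2=63/13, M3=-28/13, M4=0
seg 0: a=0, c=M0/2=0, d=(M1−M0)/(6·2)=-14/39, b=Δ0−h0·(2M0+M1)/6=151/78
seg 1: a=1, c=M1/2=-28/13, d=(M2−M1)/(6·1)=119/78, b=Δ1−h1·(2M1+M2)/6=-185/78
seg 2: a=-2, c=M2/2=63/26, d=(M3−M2)/(6·3)=-7/18, b=Δ2−h2·(2M2+M3)/6=-82/39
seg 3: a=3, c=M3/2=-14/13, d=(M4−M3)/(6·2)=7/39, b=Δ3−h3·(2M3+M4)/6=151/78
t_q=11/4 → seg 1, τ=3/4; S=1+-185/78·τ+-28/13·τ²+119/78·τ³=-2241/1664

  seg 0: a=0 b=151/78 c=0 d=-14/39
  seg 1: a=1 b=-185/78 c=-28/13 d=119/78
  seg 2: a=-2 b=-82/39 c=63/26 d=-7/18
  seg 3: a=3 b=151/78 c=-14/13 d=7/39
S(11/4) = -2241/1664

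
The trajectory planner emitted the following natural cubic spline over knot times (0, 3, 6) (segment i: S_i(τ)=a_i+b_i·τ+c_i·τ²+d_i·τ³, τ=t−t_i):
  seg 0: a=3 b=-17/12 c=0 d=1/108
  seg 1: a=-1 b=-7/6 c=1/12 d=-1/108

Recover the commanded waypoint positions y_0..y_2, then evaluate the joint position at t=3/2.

y_0 = S_0(0) = a_0 = 3
y_1 = S_1(0) = a_1 = -1
y_2 = S_1(3) = -4
t_q=3/2 is in segment 0 (τ=3/2); S_0(τ)=29/32

y_0=3 y_1=-1 y_2=-4
S(3/2) = 29/32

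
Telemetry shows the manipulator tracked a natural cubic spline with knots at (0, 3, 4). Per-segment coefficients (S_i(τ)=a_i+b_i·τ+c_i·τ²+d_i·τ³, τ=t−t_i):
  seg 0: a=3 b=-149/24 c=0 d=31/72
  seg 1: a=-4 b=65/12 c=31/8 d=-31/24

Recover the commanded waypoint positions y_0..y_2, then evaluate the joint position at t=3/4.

y_0 = S_0(0) = a_0 = 3
y_1 = S_1(0) = a_1 = -4
y_2 = S_1(1) = 4
t_q=3/4 is in segment 0 (τ=3/4); S_0(τ)=-755/512

y_0=3 y_1=-4 y_2=4
S(3/4) = -755/512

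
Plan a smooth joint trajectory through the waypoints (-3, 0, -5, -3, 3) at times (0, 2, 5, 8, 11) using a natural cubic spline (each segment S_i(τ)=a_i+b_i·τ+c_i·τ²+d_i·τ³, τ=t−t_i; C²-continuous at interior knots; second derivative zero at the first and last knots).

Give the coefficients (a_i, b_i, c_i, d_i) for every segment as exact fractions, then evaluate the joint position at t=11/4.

Δ: Δ0=3/2, Δ1=-5/3, Δ2=2/3, Δ3=2
row 1: diag=10, rhs=-19; c'=3/10, d'=-19/10
row 2: denom=12−3·3/10=111/10; d'=(14−3·-19/10)/(111/10)=197/111
row 3: denom=12−3·10/37=414/37; d'=(8−3·197/111)/(414/37)=11/46
back: M3=11/46
back: M2=197/111−10/37·11/46=118/69
back: M1=-19/10−3/10·118/69=-111/46
M: M0=0, M1=-111/46, M2=118/69, M3=11/46, M4=0
seg 0: a=-3, c=M0/2=0, d=(M1−M0)/(6·2)=-37/184, b=Δ0−h0·(2M0+M1)/6=53/23
seg 1: a=0, c=M1/2=-111/92, d=(M2−M1)/(6·3)=569/2484, b=Δ1−h1·(2M1+M2)/6=-5/46
seg 2: a=-5, c=M2/2=59/69, d=(M3−M2)/(6·3)=-203/2484, b=Δ2−h2·(2M2+M3)/6=-107/92
seg 3: a=-3, c=M3/2=11/92, d=(M4−M3)/(6·3)=-11/828, b=Δ3−h3·(2M3+M4)/6=81/46
t_q=11/4 → seg 1, τ=3/4; S=0+-5/46·τ+-111/92·τ²+569/2484·τ³=-3907/5888

  seg 0: a=-3 b=53/23 c=0 d=-37/184
  seg 1: a=0 b=-5/46 c=-111/92 d=569/2484
  seg 2: a=-5 b=-107/92 c=59/69 d=-203/2484
  seg 3: a=-3 b=81/46 c=11/92 d=-11/828
S(11/4) = -3907/5888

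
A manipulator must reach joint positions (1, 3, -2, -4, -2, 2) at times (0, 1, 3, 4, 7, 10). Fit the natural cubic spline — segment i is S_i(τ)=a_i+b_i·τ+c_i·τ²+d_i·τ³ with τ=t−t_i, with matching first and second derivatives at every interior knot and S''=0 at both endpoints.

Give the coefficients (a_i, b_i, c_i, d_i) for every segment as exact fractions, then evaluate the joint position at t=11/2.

Δ: Δ0=2, Δ1=-5/2, Δ2=-2, Δ3=2/3, Δ4=4/3
row 1: diag=6, rhs=-27; c'=1/3, d'=-9/2
row 2: denom=6−2·1/3=16/3; d'=(3−2·-9/2)/(16/3)=9/4
row 3: denom=8−1·3/16=125/16; d'=(16−1·9/4)/(125/16)=44/25
row 4: denom=12−3·48/125=1356/125; d'=(4−3·44/25)/(1356/125)=-40/339
back: M4=-40/339
back: M3=44/25−48/125·-40/339=204/113
back: M2=9/4−3/16·204/113=216/113
back: M1=-9/2−1/3·216/113=-1161/226
M: M0=0, M1=-1161/226, M2=216/113, M3=204/113, M4=-40/339, M5=0
seg 0: a=1, c=M0/2=0, d=(M1−M0)/(6·1)=-387/452, b=Δ0−h0·(2M0+M1)/6=1291/452
seg 1: a=3, c=M1/2=-1161/452, d=(M2−M1)/(6·2)=531/904, b=Δ1−h1·(2M1+M2)/6=65/226
seg 2: a=-2, c=M2/2=108/113, d=(M3−M2)/(6·1)=-2/113, b=Δ2−h2·(2M2+M3)/6=-332/113
seg 3: a=-4, c=M3/2=102/113, d=(M4−M3)/(6·3)=-326/3051, b=Δ3−h3·(2M3+M4)/6=-122/113
seg 4: a=-2, c=M4/2=-20/339, d=(M5−M4)/(6·3)=20/3051, b=Δ4−h4·(2M4+M5)/6=164/113
t_q=11/2 → seg 3, τ=3/2; S=-4+-122/113·τ+102/113·τ²+-326/3051·τ³=-1785/452

  seg 0: a=1 b=1291/452 c=0 d=-387/452
  seg 1: a=3 b=65/226 c=-1161/452 d=531/904
  seg 2: a=-2 b=-332/113 c=108/113 d=-2/113
  seg 3: a=-4 b=-122/113 c=102/113 d=-326/3051
  seg 4: a=-2 b=164/113 c=-20/339 d=20/3051
S(11/2) = -1785/452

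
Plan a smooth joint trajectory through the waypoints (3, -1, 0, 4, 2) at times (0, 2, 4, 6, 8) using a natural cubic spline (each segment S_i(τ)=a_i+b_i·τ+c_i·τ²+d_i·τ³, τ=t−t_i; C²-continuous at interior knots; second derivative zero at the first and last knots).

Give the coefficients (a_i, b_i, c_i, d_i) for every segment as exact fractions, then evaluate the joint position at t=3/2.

  seg 0: a=3 b=-281/112 c=0 d=57/448
  seg 1: a=-1 b=-55/56 c=171/224 d=-5/448
  seg 2: a=0 b=31/16 c=39/56 d=-149/448
  seg 3: a=4 b=41/56 c=-291/224 d=97/448
S(3/2) = -171/512

Δ: Δ0=-2, Δ1=1/2, Δ2=2, Δ3=-1
row 1: diag=8, rhs=15; c'=1/4, d'=15/8
row 2: denom=8−2·1/4=15/2; d'=(9−2·15/8)/(15/2)=7/10
row 3: denom=8−2·4/15=112/15; d'=(-18−2·7/10)/(112/15)=-291/112
back: M3=-291/112
back: M2=7/10−4/15·-291/112=39/28
back: M1=15/8−1/4·39/28=171/112
M: M0=0, M1=171/112, M2=39/28, M3=-291/112, M4=0
seg 0: a=3, c=M0/2=0, d=(M1−M0)/(6·2)=57/448, b=Δ0−h0·(2M0+M1)/6=-281/112
seg 1: a=-1, c=M1/2=171/224, d=(M2−M1)/(6·2)=-5/448, b=Δ1−h1·(2M1+M2)/6=-55/56
seg 2: a=0, c=M2/2=39/56, d=(M3−M2)/(6·2)=-149/448, b=Δ2−h2·(2M2+M3)/6=31/16
seg 3: a=4, c=M3/2=-291/224, d=(M4−M3)/(6·2)=97/448, b=Δ3−h3·(2M3+M4)/6=41/56
t_q=3/2 → seg 0, τ=3/2; S=3+-281/112·τ+0·τ²+57/448·τ³=-171/512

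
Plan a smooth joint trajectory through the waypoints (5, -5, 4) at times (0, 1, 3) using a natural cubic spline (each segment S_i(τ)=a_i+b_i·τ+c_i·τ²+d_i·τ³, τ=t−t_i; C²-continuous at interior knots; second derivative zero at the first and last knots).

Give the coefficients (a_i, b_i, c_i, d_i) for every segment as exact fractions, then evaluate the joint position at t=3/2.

  seg 0: a=5 b=-149/12 c=0 d=29/12
  seg 1: a=-5 b=-31/6 c=29/4 d=-29/24
S(3/2) = -379/64

Δ: Δ0=-10, Δ1=9/2
row 1: diag=6, rhs=87; c'=1/3, d'=29/2
back: M1=29/2
M: M0=0, M1=29/2, M2=0
seg 0: a=5, c=M0/2=0, d=(M1−M0)/(6·1)=29/12, b=Δ0−h0·(2M0+M1)/6=-149/12
seg 1: a=-5, c=M1/2=29/4, d=(M2−M1)/(6·2)=-29/24, b=Δ1−h1·(2M1+M2)/6=-31/6
t_q=3/2 → seg 1, τ=1/2; S=-5+-31/6·τ+29/4·τ²+-29/24·τ³=-379/64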